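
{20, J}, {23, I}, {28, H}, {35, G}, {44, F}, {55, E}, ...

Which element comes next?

{68, D}

First value: differences are 3, 5, 7, … (increasing by 2 each time), so 20, 23, 28, 35, 44, 55 → 68.
For the letter, letters move back 1 place in the alphabet: J, I, H, G, F, E → D.
Putting it together: {68, D}.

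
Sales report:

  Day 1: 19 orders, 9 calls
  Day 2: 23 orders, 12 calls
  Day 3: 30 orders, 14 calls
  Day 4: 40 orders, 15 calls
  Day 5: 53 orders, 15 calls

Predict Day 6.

Orders — differences are 4, 7, 10, … (increasing by 3 each time): 19, 23, 30, 40, 53 → 69.
For the calls, differences are 3, 2, 1, … (decreasing by 1 each time): 9, 12, 14, 15, 15 → 14.
So the next record is 69 orders, 14 calls.

69 orders, 14 calls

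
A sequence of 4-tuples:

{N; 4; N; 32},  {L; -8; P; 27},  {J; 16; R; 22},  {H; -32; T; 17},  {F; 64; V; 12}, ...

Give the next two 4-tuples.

{D; -128; X; 7}, {B; 256; Z; 2}

First letter: letters move back 2 places in the alphabet, so N, L, J, H, F → D → B.
Second slot: ×(-2) each step; 4, -8, 16, -32, 64 → -128 → 256.
Second letter: letters move forward 2 places in the alphabet, so N, P, R, T, V → X → Z.
Fourth slot: 32, 27, 22, 17, 12 → 7 → 2 (−5 each step).
So the next two 4-tuples are {D; -128; X; 7} and {B; 256; Z; 2}.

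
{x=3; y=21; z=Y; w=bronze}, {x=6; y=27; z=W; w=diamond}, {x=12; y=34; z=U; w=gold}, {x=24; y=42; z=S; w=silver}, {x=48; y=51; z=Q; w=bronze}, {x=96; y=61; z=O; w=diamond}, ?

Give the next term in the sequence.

X: 3, 6, 12, 24, 48, 96 → 192 (×2 each step).
Y goes 21, 27, 34, 42, 51, 61 → 72 (differences are 6, 7, 8, … (increasing by 1 each time)).
Z: Y, W, U, S, Q, O → M (letters move back 2 places in the alphabet).
W goes bronze, diamond, gold, silver, bronze, diamond → gold (repeats bronze → diamond → gold → silver).
Combining the parts gives {x=192; y=72; z=M; w=gold}.

{x=192; y=72; z=M; w=gold}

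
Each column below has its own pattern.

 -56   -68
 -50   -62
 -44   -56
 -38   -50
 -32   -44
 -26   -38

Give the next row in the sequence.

First component: -56, -50, -44, -38, -32, -26 → -20 (+6 each step).
Second component: always 12 less than the first component, so -68, -62, -56, -50, -44, -38 → -32.
So the next row is -20  -32.

-20  -32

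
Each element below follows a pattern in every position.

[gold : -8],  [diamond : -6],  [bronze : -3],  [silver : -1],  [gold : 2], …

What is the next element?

Rank: repeats gold → diamond → bronze → silver, so gold, diamond, bronze, silver, gold → diamond.
Second value goes -8, -6, -3, -1, 2 → 4 (alternating steps +2, +3, +2, +3, …).
Combining the parts gives [diamond : 4].

[diamond : 4]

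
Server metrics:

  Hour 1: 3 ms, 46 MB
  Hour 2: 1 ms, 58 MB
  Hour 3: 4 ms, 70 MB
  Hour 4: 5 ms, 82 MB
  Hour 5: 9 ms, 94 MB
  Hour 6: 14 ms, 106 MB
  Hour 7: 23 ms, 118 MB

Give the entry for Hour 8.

For the ms, each term is the sum of the two before it: 3, 1, 4, 5, 9, 14, 23 → 37.
MB goes 46, 58, 70, 82, 94, 106, 118 → 130 (+12 each step).
Putting it together: 37 ms, 130 MB.

37 ms, 130 MB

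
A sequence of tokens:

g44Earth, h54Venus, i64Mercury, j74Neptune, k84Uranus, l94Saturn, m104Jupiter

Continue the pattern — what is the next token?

n114Mars

Letter: g, h, i, j, k, l, m → n (letters move forward 1 place in the alphabet).
Second component: 44, 54, 64, 74, 84, 94, 104 → 114 (+10 each step).
Planet goes Earth, Venus, Mercury, Neptune, Uranus, Saturn, Jupiter → Mars (runs backward through the planets Mercury→Neptune).
Putting it together: n114Mars.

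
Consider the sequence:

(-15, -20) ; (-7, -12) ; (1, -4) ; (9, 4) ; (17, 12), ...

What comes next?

(25, 20)

First value: +8 each step, so -15, -7, 1, 9, 17 → 25.
Second value — always 5 less than the first value: -20, -12, -4, 4, 12 → 20.
So the next point is (25, 20).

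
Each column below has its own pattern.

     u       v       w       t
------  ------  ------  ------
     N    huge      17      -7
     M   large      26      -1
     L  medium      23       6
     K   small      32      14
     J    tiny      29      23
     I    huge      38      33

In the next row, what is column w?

Column u: letters move back 1 place in the alphabet, so N, M, L, K, J, I → H.
For the column v, repeats huge → large → medium → small → tiny: huge, large, medium, small, tiny, huge → large.
Column w goes 17, 26, 23, 32, 29, 38 → 35 (alternating steps +9, −3, +9, −3, …).
Column t: -7, -1, 6, 14, 23, 33 → 44 (differences are 6, 7, 8, … (increasing by 1 each time)).

35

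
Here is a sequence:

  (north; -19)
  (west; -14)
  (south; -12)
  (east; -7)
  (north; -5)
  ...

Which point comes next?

Direction — repeats north → west → south → east: north, west, south, east, north → west.
Second value goes -19, -14, -12, -7, -5 → 0 (alternating steps +5, +2, +5, +2, …).
So the next point is (west; 0).

(west; 0)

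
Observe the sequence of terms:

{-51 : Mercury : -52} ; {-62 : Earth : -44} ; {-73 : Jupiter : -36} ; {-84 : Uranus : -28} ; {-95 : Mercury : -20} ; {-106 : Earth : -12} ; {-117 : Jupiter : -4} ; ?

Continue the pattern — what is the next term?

{-128 : Uranus : 4}

First part: −11 each step; -51, -62, -73, -84, -95, -106, -117 → -128.
Planet: repeats Mercury → Earth → Jupiter → Uranus, so Mercury, Earth, Jupiter, Uranus, Mercury, Earth, Jupiter → Uranus.
Third part — +8 each step: -52, -44, -36, -28, -20, -12, -4 → 4.
Putting it together: {-128 : Uranus : 4}.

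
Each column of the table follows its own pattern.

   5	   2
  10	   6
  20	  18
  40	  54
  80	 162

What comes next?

160  486

First component goes 5, 10, 20, 40, 80 → 160 (×2 each step).
For the second component, ×3 each step: 2, 6, 18, 54, 162 → 486.
Putting it together: 160  486.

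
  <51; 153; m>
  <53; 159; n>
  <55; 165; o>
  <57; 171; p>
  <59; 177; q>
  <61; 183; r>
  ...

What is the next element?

First coordinate — +2 each step: 51, 53, 55, 57, 59, 61 → 63.
Second coordinate goes 153, 159, 165, 171, 177, 183 → 189 (always 3 × the first coordinate).
Letter: letters move forward 1 place in the alphabet, so m, n, o, p, q, r → s.
Combining the parts gives <63; 189; s>.

<63; 189; s>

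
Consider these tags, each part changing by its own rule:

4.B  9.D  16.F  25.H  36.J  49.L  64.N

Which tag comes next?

First component: perfect squares: 2², 3², 4², …; 4, 9, 16, 25, 36, 49, 64 → 81.
Letter: B, D, F, H, J, L, N → P (letters move forward 2 places in the alphabet).
So the next tag is 81.P.

81.P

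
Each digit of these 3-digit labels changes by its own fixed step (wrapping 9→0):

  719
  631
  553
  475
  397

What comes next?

First digit — −1 each step, mod 10: 7, 6, 5, 4, 3 → 2.
Second digit goes 1, 3, 5, 7, 9 → 1 (+2 each step, mod 10).
For the third digit, +2 each step, mod 10: 9, 1, 3, 5, 7 → 9.
Putting it together: 219.

219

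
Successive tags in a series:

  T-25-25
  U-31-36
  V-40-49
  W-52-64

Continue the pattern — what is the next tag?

Letter: letters move forward 1 place in the alphabet, so T, U, V, W → X.
Second component: differences are 6, 9, 12, … (increasing by 3 each time); 25, 31, 40, 52 → 67.
Third component: perfect squares: 5², 6², 7², …; 25, 36, 49, 64 → 81.
So the next tag is X-67-81.

X-67-81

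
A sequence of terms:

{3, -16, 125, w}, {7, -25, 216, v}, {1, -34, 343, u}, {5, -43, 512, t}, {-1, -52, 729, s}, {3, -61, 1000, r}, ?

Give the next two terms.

{-3, -70, 1331, q}, {1, -79, 1728, p}

First value — alternating steps +4, −6, +4, −6, …: 3, 7, 1, 5, -1, 3 → -3 → 1.
Second value goes -16, -25, -34, -43, -52, -61 → -70 → -79 (−9 each step).
For the third value, perfect cubes: 5³, 6³, 7³, …: 125, 216, 343, 512, 729, 1000 → 1331 → 1728.
Letter — letters move back 1 place in the alphabet: w, v, u, t, s, r → q → p.
So the next two terms are {-3, -70, 1331, q} and {1, -79, 1728, p}.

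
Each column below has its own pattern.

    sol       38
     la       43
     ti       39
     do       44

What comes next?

Note: runs through the solfège scale do→ti; sol, la, ti, do → re.
Second component: alternating steps +5, −4, +5, −4, …, so 38, 43, 39, 44 → 40.
Combining the parts gives re  40.

re  40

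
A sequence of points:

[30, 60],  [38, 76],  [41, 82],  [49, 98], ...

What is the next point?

First component: alternating steps +8, +3, +8, +3, …, so 30, 38, 41, 49 → 52.
Second component goes 60, 76, 82, 98 → 104 (always 2 × the first component).
Combining the parts gives [52, 104].

[52, 104]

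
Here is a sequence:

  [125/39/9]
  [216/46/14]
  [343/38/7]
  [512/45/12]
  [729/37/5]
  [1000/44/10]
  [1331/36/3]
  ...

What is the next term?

[1728/43/8]

First component: perfect cubes: 5³, 6³, 7³, …, so 125, 216, 343, 512, 729, 1000, 1331 → 1728.
Second component: alternating steps +7, −8, +7, −8, …, so 39, 46, 38, 45, 37, 44, 36 → 43.
Third component goes 9, 14, 7, 12, 5, 10, 3 → 8 (alternating steps +5, −7, +5, −7, …).
So the next term is [1728/43/8].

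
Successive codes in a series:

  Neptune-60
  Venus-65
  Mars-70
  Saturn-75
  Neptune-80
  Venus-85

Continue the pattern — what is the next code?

Planet goes Neptune, Venus, Mars, Saturn, Neptune, Venus → Mars (repeats Neptune → Venus → Mars → Saturn).
Second component: +5 each step; 60, 65, 70, 75, 80, 85 → 90.
Combining the parts gives Mars-90.

Mars-90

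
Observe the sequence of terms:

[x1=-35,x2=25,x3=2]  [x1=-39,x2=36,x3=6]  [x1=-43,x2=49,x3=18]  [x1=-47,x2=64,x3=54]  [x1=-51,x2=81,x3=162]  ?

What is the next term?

X1: −4 each step; -35, -39, -43, -47, -51 → -55.
X2: 25, 36, 49, 64, 81 → 100 (perfect squares: 5², 6², 7², …).
X3 goes 2, 6, 18, 54, 162 → 486 (×3 each step).
Putting it together: [x1=-55,x2=100,x3=486].

[x1=-55,x2=100,x3=486]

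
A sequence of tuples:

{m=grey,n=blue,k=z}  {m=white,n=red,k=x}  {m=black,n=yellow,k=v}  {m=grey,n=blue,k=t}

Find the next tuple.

M — repeats grey → white → black: grey, white, black, grey → white.
N — repeats blue → red → yellow: blue, red, yellow, blue → red.
For the k, letters move back 2 places in the alphabet: z, x, v, t → r.
Combining the parts gives {m=white,n=red,k=r}.

{m=white,n=red,k=r}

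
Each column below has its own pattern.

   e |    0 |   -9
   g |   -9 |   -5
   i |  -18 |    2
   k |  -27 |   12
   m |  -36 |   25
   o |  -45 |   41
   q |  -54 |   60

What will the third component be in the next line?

82

Third component goes -9, -5, 2, 12, 25, 41, 60 → 82 (differences are 4, 7, 10, … (increasing by 3 each time)).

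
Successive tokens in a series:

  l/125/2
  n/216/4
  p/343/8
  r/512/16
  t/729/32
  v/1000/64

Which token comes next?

x/1331/128

Letter: letters move forward 2 places in the alphabet, so l, n, p, r, t, v → x.
Second component goes 125, 216, 343, 512, 729, 1000 → 1331 (perfect cubes: 5³, 6³, 7³, …).
Third component: ×2 each step; 2, 4, 8, 16, 32, 64 → 128.
Combining the parts gives x/1331/128.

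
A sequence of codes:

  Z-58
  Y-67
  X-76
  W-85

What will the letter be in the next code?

V

For the letter, letters move back 1 place in the alphabet: Z, Y, X, W → V.
Second component: +9 each step; 58, 67, 76, 85 → 94.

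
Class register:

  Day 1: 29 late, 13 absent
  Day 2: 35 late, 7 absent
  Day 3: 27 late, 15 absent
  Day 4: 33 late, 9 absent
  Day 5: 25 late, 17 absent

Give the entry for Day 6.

31 late, 11 absent

Late goes 29, 35, 27, 33, 25 → 31 (alternating steps +6, −8, +6, −8, …).
Absent goes 13, 7, 15, 9, 17 → 11 (together with the late always sums to 42).
So the next record is 31 late, 11 absent.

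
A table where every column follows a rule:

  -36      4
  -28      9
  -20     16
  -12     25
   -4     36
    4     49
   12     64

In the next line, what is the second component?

81

Second component: 4, 9, 16, 25, 36, 49, 64 → 81 (perfect squares: 2², 3², 4², …).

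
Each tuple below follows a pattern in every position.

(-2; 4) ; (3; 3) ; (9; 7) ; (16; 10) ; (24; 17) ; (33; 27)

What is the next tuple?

(43; 44)

First value: -2, 3, 9, 16, 24, 33 → 43 (differences are 5, 6, 7, … (increasing by 1 each time)).
Second value goes 4, 3, 7, 10, 17, 27 → 44 (each term is the sum of the two before it).
Putting it together: (43; 44).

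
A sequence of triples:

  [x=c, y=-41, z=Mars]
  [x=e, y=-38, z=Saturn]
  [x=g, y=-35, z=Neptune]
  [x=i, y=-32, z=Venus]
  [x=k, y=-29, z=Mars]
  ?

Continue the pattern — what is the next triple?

X: letters move forward 2 places in the alphabet, so c, e, g, i, k → m.
Y — +3 each step: -41, -38, -35, -32, -29 → -26.
For the z, repeats Mars → Saturn → Neptune → Venus: Mars, Saturn, Neptune, Venus, Mars → Saturn.
Putting it together: [x=m, y=-26, z=Saturn].

[x=m, y=-26, z=Saturn]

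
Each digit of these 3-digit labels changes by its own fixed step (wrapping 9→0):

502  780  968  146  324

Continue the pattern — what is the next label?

502

First digit — +2 each step, mod 10: 5, 7, 9, 1, 3 → 5.
Second digit — −2 each step, mod 10: 0, 8, 6, 4, 2 → 0.
Third digit — −2 each step, mod 10: 2, 0, 8, 6, 4 → 2.
So the next label is 502.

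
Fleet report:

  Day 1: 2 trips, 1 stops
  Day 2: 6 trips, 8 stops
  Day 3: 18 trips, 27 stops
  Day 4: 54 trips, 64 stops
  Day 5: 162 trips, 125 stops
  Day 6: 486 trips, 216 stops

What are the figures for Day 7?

For the trips, ×3 each step: 2, 6, 18, 54, 162, 486 → 1458.
For the stops, perfect cubes: 1³, 2³, 3³, …: 1, 8, 27, 64, 125, 216 → 343.
Putting it together: 1458 trips, 343 stops.

1458 trips, 343 stops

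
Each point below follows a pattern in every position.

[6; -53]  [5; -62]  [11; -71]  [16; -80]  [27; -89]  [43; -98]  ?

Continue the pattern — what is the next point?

[70; -107]

First part: 6, 5, 11, 16, 27, 43 → 70 (each term is the sum of the two before it).
Second part: -53, -62, -71, -80, -89, -98 → -107 (−9 each step).
Putting it together: [70; -107].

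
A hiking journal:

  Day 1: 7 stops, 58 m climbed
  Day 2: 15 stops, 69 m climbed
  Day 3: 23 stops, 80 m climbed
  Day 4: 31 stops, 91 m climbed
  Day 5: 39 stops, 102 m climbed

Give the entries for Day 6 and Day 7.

47 stops, 113 m climbed; 55 stops, 124 m climbed

For the stops, +8 each step: 7, 15, 23, 31, 39 → 47 → 55.
M climbed goes 58, 69, 80, 91, 102 → 113 → 124 (+11 each step).
So the next two rows are 47 stops, 113 m climbed and 55 stops, 124 m climbed.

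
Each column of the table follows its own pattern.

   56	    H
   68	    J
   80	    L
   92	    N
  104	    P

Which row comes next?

First component: +12 each step; 56, 68, 80, 92, 104 → 116.
Letter: letters move forward 2 places in the alphabet; H, J, L, N, P → R.
Putting it together: 116  R.

116  R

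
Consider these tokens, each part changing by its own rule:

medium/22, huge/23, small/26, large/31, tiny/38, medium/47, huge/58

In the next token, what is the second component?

Second component — differences are 1, 3, 5, … (increasing by 2 each time): 22, 23, 26, 31, 38, 47, 58 → 71.

71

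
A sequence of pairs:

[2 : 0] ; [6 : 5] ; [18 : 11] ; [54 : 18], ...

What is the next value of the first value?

First value: 2, 6, 18, 54 → 162 (×3 each step).
Second value: differences are 5, 6, 7, … (increasing by 1 each time), so 0, 5, 11, 18 → 26.

162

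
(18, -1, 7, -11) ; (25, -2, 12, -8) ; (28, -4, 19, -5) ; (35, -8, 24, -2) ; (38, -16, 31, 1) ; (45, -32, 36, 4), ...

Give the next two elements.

For the first part, alternating steps +7, +3, +7, +3, …: 18, 25, 28, 35, 38, 45 → 48 → 55.
For the second part, ×2 each step: -1, -2, -4, -8, -16, -32 → -64 → -128.
Third part: alternating steps +5, +7, +5, +7, …; 7, 12, 19, 24, 31, 36 → 43 → 48.
Fourth part goes -11, -8, -5, -2, 1, 4 → 7 → 10 (+3 each step).
So the next two elements are (48, -64, 43, 7) and (55, -128, 48, 10).

(48, -64, 43, 7), (55, -128, 48, 10)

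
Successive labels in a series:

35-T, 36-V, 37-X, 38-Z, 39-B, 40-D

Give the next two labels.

41-F then 42-H

First component goes 35, 36, 37, 38, 39, 40 → 41 → 42 (+1 each step).
Letter: letters move forward 2 places in the alphabet, wrapping Z→A, so T, V, X, Z, B, D → F → H.
Putting the parts together: 41-F and then 42-H.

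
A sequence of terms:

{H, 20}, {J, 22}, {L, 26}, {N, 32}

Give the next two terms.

Letter: letters move forward 2 places in the alphabet; H, J, L, N → P → R.
Second slot — differences are 2, 4, 6, … (increasing by 2 each time): 20, 22, 26, 32 → 40 → 50.
So the next two terms are {P, 40} and {R, 50}.

{P, 40}, {R, 50}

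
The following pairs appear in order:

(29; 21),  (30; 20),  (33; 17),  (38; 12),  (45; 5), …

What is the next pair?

(54; -4)

For the first slot, differences are 1, 3, 5, … (increasing by 2 each time): 29, 30, 33, 38, 45 → 54.
Second slot: together with the first slot always sums to 50, so 21, 20, 17, 12, 5 → -4.
So the next pair is (54; -4).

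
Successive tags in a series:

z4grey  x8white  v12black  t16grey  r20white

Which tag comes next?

p24black

Letter: letters move back 2 places in the alphabet; z, x, v, t, r → p.
Second component goes 4, 8, 12, 16, 20 → 24 (+4 each step).
For the shade, repeats grey → white → black: grey, white, black, grey, white → black.
So the next tag is p24black.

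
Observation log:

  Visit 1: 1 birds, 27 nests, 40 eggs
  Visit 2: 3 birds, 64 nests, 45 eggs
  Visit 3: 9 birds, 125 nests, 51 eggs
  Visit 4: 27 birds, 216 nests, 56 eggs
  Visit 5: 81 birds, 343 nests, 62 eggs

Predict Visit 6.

243 birds, 512 nests, 67 eggs

Birds: ×3 each step, so 1, 3, 9, 27, 81 → 243.
Nests — perfect cubes: 3³, 4³, 5³, …: 27, 64, 125, 216, 343 → 512.
For the eggs, alternating steps +5, +6, +5, +6, …: 40, 45, 51, 56, 62 → 67.
Combining the parts gives 243 birds, 512 nests, 67 eggs.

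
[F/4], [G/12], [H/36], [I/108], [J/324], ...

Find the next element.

[K/972]

Letter: F, G, H, I, J → K (letters move forward 1 place in the alphabet).
Second slot — ×3 each step: 4, 12, 36, 108, 324 → 972.
So the next element is [K/972].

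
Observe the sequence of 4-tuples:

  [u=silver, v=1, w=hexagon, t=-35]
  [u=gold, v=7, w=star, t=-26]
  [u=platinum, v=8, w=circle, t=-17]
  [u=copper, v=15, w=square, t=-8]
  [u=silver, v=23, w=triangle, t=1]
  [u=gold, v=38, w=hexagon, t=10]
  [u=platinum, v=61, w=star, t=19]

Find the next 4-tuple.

U — repeats silver → gold → platinum → copper: silver, gold, platinum, copper, silver, gold, platinum → copper.
V — each term is the sum of the two before it: 1, 7, 8, 15, 23, 38, 61 → 99.
W: repeats hexagon → star → circle → square → triangle, so hexagon, star, circle, square, triangle, hexagon, star → circle.
T — +9 each step: -35, -26, -17, -8, 1, 10, 19 → 28.
Combining the parts gives [u=copper, v=99, w=circle, t=28].

[u=copper, v=99, w=circle, t=28]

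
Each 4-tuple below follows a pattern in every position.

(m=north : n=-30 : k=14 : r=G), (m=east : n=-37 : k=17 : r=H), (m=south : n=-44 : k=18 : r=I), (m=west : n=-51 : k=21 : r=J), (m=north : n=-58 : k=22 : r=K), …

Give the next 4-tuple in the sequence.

(m=east : n=-65 : k=25 : r=L)

For the m, repeats north → east → south → west: north, east, south, west, north → east.
For the n, −7 each step: -30, -37, -44, -51, -58 → -65.
K — alternating steps +3, +1, +3, +1, …: 14, 17, 18, 21, 22 → 25.
R: G, H, I, J, K → L (letters move forward 1 place in the alphabet).
Combining the parts gives (m=east : n=-65 : k=25 : r=L).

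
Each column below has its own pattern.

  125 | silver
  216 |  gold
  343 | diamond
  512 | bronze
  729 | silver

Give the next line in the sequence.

1000  gold

First component — perfect cubes: 5³, 6³, 7³, …: 125, 216, 343, 512, 729 → 1000.
For the rank, repeats silver → gold → diamond → bronze: silver, gold, diamond, bronze, silver → gold.
Putting it together: 1000  gold.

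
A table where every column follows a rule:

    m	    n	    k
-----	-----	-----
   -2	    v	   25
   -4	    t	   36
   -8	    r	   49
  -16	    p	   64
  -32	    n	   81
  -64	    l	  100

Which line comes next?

-128  j  121

For the column m, ×2 each step: -2, -4, -8, -16, -32, -64 → -128.
Column n goes v, t, r, p, n, l → j (letters move back 2 places in the alphabet).
Column k — perfect squares: 5², 6², 7², …: 25, 36, 49, 64, 81, 100 → 121.
So the next line is -128  j  121.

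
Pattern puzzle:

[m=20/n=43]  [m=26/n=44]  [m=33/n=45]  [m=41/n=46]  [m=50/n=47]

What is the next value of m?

For the m, differences are 6, 7, 8, … (increasing by 1 each time): 20, 26, 33, 41, 50 → 60.

60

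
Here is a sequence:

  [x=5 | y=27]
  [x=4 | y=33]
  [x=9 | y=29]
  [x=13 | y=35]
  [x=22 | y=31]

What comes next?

[x=35 | y=37]

X: 5, 4, 9, 13, 22 → 35 (each term is the sum of the two before it).
Y: alternating steps +6, −4, +6, −4, …, so 27, 33, 29, 35, 31 → 37.
Putting it together: [x=35 | y=37].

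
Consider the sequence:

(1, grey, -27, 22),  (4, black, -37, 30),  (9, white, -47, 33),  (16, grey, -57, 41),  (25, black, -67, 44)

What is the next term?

For the first entry, perfect squares: 1², 2², 3², …: 1, 4, 9, 16, 25 → 36.
Shade goes grey, black, white, grey, black → white (repeats grey → black → white).
Third entry: −10 each step, so -27, -37, -47, -57, -67 → -77.
Fourth entry: alternating steps +8, +3, +8, +3, …, so 22, 30, 33, 41, 44 → 52.
Putting it together: (36, white, -77, 52).

(36, white, -77, 52)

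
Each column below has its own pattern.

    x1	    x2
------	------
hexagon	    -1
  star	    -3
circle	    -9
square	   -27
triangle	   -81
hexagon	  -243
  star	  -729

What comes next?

circle  -2187

For the column x1, repeats hexagon → star → circle → square → triangle: hexagon, star, circle, square, triangle, hexagon, star → circle.
Column x2: ×3 each step; -1, -3, -9, -27, -81, -243, -729 → -2187.
Putting it together: circle  -2187.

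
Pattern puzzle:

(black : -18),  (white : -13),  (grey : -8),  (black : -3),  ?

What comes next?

(white : 2)

Shade: repeats black → white → grey, so black, white, grey, black → white.
Second entry: +5 each step; -18, -13, -8, -3 → 2.
Combining the parts gives (white : 2).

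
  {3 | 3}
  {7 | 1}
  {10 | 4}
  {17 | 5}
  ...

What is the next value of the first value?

First value: each term is the sum of the two before it, so 3, 7, 10, 17 → 27.

27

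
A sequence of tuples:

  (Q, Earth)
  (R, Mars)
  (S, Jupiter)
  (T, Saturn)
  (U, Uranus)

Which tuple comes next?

For the letter, letters move forward 1 place in the alphabet: Q, R, S, T, U → V.
Planet: runs through the planets Mercury→Neptune; Earth, Mars, Jupiter, Saturn, Uranus → Neptune.
Combining the parts gives (V, Neptune).

(V, Neptune)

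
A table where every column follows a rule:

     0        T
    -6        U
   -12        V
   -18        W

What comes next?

First component — −6 each step: 0, -6, -12, -18 → -24.
Letter: T, U, V, W → X (letters move forward 1 place in the alphabet).
Combining the parts gives -24  X.

-24  X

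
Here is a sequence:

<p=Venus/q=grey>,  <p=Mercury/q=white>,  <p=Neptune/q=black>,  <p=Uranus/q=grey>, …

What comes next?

<p=Saturn/q=white>

P: runs backward through the planets Mercury→Neptune; Venus, Mercury, Neptune, Uranus → Saturn.
Q: repeats grey → white → black, so grey, white, black, grey → white.
So the next element is <p=Saturn/q=white>.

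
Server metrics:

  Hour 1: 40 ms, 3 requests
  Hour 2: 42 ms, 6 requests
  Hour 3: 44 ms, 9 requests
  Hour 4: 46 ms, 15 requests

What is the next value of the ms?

Ms: 40, 42, 44, 46 → 48 (+2 each step).

48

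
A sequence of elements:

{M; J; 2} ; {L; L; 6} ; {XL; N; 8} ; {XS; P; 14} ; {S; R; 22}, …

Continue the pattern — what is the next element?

{M; T; 36}

Size: M, L, XL, XS, S → M (runs through clothing sizes XS→XL).
Letter: J, L, N, P, R → T (letters move forward 2 places in the alphabet).
Third slot goes 2, 6, 8, 14, 22 → 36 (each term is the sum of the two before it).
Combining the parts gives {M; T; 36}.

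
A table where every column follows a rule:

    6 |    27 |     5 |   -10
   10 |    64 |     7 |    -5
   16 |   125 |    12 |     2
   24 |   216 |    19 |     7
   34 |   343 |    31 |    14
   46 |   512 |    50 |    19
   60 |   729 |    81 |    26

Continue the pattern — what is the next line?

First component — differences are 4, 6, 8, … (increasing by 2 each time): 6, 10, 16, 24, 34, 46, 60 → 76.
Second component: perfect cubes: 3³, 4³, 5³, …; 27, 64, 125, 216, 343, 512, 729 → 1000.
Third component: each term is the sum of the two before it; 5, 7, 12, 19, 31, 50, 81 → 131.
For the fourth component, alternating steps +5, +7, +5, +7, …: -10, -5, 2, 7, 14, 19, 26 → 31.
Putting it together: 76  1000  131  31.

76  1000  131  31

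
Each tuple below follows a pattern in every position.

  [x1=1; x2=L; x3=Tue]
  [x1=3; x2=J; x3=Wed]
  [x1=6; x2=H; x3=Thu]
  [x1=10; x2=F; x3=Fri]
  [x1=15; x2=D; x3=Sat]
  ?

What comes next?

X1: differences are 2, 3, 4, … (increasing by 1 each time); 1, 3, 6, 10, 15 → 21.
X2 — letters move back 2 places in the alphabet: L, J, H, F, D → B.
X3 goes Tue, Wed, Thu, Fri, Sat → Sun (runs through the weekdays Mon→Sun).
Putting it together: [x1=21; x2=B; x3=Sun].

[x1=21; x2=B; x3=Sun]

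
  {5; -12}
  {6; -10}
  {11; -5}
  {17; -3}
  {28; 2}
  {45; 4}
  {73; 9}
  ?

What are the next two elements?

{118; 11}, {191; 16}

First slot goes 5, 6, 11, 17, 28, 45, 73 → 118 → 191 (each term is the sum of the two before it).
Second slot goes -12, -10, -5, -3, 2, 4, 9 → 11 → 16 (alternating steps +2, +5, +2, +5, …).
Putting the parts together: {118; 11} and then {191; 16}.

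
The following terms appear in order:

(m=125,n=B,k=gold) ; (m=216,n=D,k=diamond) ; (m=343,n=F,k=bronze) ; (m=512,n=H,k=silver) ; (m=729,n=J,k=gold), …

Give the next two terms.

(m=1000,n=L,k=diamond), (m=1331,n=N,k=bronze)

M — perfect cubes: 5³, 6³, 7³, …: 125, 216, 343, 512, 729 → 1000 → 1331.
N goes B, D, F, H, J → L → N (letters move forward 2 places in the alphabet).
K: repeats gold → diamond → bronze → silver; gold, diamond, bronze, silver, gold → diamond → bronze.
Putting the parts together: (m=1000,n=L,k=diamond) and then (m=1331,n=N,k=bronze).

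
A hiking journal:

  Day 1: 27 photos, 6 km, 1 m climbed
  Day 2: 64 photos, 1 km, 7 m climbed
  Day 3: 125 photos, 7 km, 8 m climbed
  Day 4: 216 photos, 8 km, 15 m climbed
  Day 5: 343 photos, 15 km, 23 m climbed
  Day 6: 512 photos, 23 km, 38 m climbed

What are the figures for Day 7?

729 photos, 38 km, 61 m climbed

Photos: 27, 64, 125, 216, 343, 512 → 729 (perfect cubes: 3³, 4³, 5³, …).
Km: each term is the sum of the two before it, so 6, 1, 7, 8, 15, 23 → 38.
M climbed — each term is the sum of the two before it: 1, 7, 8, 15, 23, 38 → 61.
Putting it together: 729 photos, 38 km, 61 m climbed.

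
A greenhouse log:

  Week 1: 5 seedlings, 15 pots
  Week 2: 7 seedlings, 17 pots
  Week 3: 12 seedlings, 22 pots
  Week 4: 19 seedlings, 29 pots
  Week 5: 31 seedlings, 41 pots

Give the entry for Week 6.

50 seedlings, 60 pots

Seedlings — each term is the sum of the two before it: 5, 7, 12, 19, 31 → 50.
Pots — always 10 more than the seedlings: 15, 17, 22, 29, 41 → 60.
Combining the parts gives 50 seedlings, 60 pots.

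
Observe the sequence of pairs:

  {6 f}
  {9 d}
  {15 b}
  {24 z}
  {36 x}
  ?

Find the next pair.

First component goes 6, 9, 15, 24, 36 → 51 (differences are 3, 6, 9, … (increasing by 3 each time)).
Letter: letters move back 2 places in the alphabet, wrapping A→Z; f, d, b, z, x → v.
So the next pair is {51 v}.

{51 v}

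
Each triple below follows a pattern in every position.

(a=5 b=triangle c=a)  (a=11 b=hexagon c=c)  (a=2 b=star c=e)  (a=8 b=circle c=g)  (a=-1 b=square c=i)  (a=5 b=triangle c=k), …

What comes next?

(a=-4 b=hexagon c=m)

A goes 5, 11, 2, 8, -1, 5 → -4 (alternating steps +6, −9, +6, −9, …).
B — repeats triangle → hexagon → star → circle → square: triangle, hexagon, star, circle, square, triangle → hexagon.
C — letters move forward 2 places in the alphabet: a, c, e, g, i, k → m.
So the next triple is (a=-4 b=hexagon c=m).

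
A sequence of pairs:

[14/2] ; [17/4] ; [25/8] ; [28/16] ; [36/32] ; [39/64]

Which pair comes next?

[47/128]

First part: 14, 17, 25, 28, 36, 39 → 47 (alternating steps +3, +8, +3, +8, …).
Second part goes 2, 4, 8, 16, 32, 64 → 128 (×2 each step).
Combining the parts gives [47/128].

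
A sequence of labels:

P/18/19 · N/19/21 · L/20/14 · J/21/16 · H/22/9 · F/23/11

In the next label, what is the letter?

D

Letter: letters move back 2 places in the alphabet, so P, N, L, J, H, F → D.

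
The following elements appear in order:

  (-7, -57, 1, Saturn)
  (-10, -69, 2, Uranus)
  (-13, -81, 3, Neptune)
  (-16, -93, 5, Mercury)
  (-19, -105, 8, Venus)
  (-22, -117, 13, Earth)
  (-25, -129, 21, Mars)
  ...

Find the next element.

(-28, -141, 34, Jupiter)

First component goes -7, -10, -13, -16, -19, -22, -25 → -28 (−3 each step).
Second component: -57, -69, -81, -93, -105, -117, -129 → -141 (−12 each step).
Third component — each term is the sum of the two before it: 1, 2, 3, 5, 8, 13, 21 → 34.
Planet: Saturn, Uranus, Neptune, Mercury, Venus, Earth, Mars → Jupiter (runs through the planets Mercury→Neptune).
So the next element is (-28, -141, 34, Jupiter).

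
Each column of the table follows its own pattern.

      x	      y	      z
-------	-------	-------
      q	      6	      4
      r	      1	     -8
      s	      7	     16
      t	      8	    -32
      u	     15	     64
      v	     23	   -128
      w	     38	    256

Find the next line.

Column x: letters move forward 1 place in the alphabet; q, r, s, t, u, v, w → x.
Column y: each term is the sum of the two before it; 6, 1, 7, 8, 15, 23, 38 → 61.
Column z — ×(-2) each step: 4, -8, 16, -32, 64, -128, 256 → -512.
So the next line is x  61  -512.

x  61  -512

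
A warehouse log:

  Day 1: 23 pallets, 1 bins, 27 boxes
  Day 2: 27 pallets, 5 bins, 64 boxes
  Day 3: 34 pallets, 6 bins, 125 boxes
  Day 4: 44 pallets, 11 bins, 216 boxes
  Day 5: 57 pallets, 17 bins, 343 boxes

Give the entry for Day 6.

73 pallets, 28 bins, 512 boxes

Pallets — differences are 4, 7, 10, … (increasing by 3 each time): 23, 27, 34, 44, 57 → 73.
Bins: each term is the sum of the two before it; 1, 5, 6, 11, 17 → 28.
Boxes: perfect cubes: 3³, 4³, 5³, …, so 27, 64, 125, 216, 343 → 512.
Putting it together: 73 pallets, 28 bins, 512 boxes.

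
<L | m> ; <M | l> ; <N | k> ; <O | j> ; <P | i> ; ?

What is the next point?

<Q | h>

First letter goes L, M, N, O, P → Q (letters move forward 1 place in the alphabet).
For the second letter, letters move back 1 place in the alphabet: m, l, k, j, i → h.
Combining the parts gives <Q | h>.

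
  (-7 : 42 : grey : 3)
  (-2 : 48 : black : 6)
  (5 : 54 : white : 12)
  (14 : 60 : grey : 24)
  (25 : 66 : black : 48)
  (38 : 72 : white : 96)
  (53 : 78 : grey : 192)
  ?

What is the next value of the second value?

Second value: +6 each step, so 42, 48, 54, 60, 66, 72, 78 → 84.

84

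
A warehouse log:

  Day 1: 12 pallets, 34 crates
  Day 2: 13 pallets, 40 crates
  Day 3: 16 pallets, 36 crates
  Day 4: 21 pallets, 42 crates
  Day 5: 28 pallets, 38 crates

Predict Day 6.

Pallets — differences are 1, 3, 5, … (increasing by 2 each time): 12, 13, 16, 21, 28 → 37.
Crates: alternating steps +6, −4, +6, −4, …; 34, 40, 36, 42, 38 → 44.
So the next record is 37 pallets, 44 crates.

37 pallets, 44 crates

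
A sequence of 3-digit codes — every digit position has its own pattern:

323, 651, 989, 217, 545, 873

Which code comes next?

101

First digit: +3 each step, mod 10, so 3, 6, 9, 2, 5, 8 → 1.
Second digit goes 2, 5, 8, 1, 4, 7 → 0 (+3 each step, mod 10).
Third digit: −2 each step, mod 10; 3, 1, 9, 7, 5, 3 → 1.
Putting it together: 101.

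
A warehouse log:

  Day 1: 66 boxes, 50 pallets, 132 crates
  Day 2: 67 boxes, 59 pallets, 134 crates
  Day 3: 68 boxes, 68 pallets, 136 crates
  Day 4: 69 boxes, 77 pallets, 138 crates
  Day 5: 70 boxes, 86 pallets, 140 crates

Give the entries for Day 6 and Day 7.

71 boxes, 95 pallets, 142 crates; 72 boxes, 104 pallets, 144 crates

Boxes: 66, 67, 68, 69, 70 → 71 → 72 (+1 each step).
Pallets: +9 each step; 50, 59, 68, 77, 86 → 95 → 104.
Crates: 132, 134, 136, 138, 140 → 142 → 144 (always 2 × the boxes).
So the next two rows are 71 boxes, 95 pallets, 142 crates and 72 boxes, 104 pallets, 144 crates.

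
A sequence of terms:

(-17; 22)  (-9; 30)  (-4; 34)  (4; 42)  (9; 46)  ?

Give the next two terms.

First value: alternating steps +8, +5, +8, +5, …, so -17, -9, -4, 4, 9 → 17 → 22.
Second value goes 22, 30, 34, 42, 46 → 54 → 58 (alternating steps +8, +4, +8, +4, …).
Putting the parts together: (17; 54) and then (22; 58).

(17; 54), (22; 58)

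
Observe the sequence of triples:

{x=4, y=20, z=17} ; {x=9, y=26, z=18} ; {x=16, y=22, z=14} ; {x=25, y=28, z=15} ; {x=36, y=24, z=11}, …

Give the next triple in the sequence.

For the x, perfect squares: 2², 3², 4², …: 4, 9, 16, 25, 36 → 49.
Y — alternating steps +6, −4, +6, −4, …: 20, 26, 22, 28, 24 → 30.
Z: alternating steps +1, −4, +1, −4, …, so 17, 18, 14, 15, 11 → 12.
Putting it together: {x=49, y=30, z=12}.

{x=49, y=30, z=12}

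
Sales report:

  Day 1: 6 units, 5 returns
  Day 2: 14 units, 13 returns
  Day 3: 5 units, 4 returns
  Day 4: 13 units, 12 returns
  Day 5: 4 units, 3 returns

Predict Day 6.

12 units, 11 returns

Units: alternating steps +8, −9, +8, −9, …, so 6, 14, 5, 13, 4 → 12.
Returns goes 5, 13, 4, 12, 3 → 11 (always 1 less than the units).
So the next record is 12 units, 11 returns.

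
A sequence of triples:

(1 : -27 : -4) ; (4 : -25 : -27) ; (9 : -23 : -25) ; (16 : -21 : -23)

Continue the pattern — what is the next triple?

First slot: perfect squares: 1², 2², 3², …; 1, 4, 9, 16 → 25.
Second slot: -27, -25, -23, -21 → -19 (+2 each step).
Third slot goes -4, -27, -25, -23 → -21 (always the previous value of the second slot).
Putting it together: (25 : -19 : -21).

(25 : -19 : -21)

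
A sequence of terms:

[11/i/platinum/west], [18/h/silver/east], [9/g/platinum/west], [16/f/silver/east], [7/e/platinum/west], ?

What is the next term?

[14/d/silver/east]

First coordinate — alternating steps +7, −9, +7, −9, …: 11, 18, 9, 16, 7 → 14.
Letter: letters move back 1 place in the alphabet; i, h, g, f, e → d.
Metal: alternates platinum ↔ silver; platinum, silver, platinum, silver, platinum → silver.
Direction: alternates west ↔ east; west, east, west, east, west → east.
Putting it together: [14/d/silver/east].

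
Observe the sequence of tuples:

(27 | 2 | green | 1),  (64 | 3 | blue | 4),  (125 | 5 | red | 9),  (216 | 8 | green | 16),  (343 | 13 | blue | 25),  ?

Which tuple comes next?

First part: 27, 64, 125, 216, 343 → 512 (perfect cubes: 3³, 4³, 5³, …).
Second part goes 2, 3, 5, 8, 13 → 21 (each term is the sum of the two before it).
Colour — repeats green → blue → red: green, blue, red, green, blue → red.
Fourth part: 1, 4, 9, 16, 25 → 36 (perfect squares: 1², 2², 3², …).
Putting it together: (512 | 21 | red | 36).

(512 | 21 | red | 36)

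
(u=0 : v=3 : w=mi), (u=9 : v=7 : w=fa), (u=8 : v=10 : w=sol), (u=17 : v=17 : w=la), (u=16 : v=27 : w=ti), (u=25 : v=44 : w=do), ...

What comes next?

(u=24 : v=71 : w=re)

For the u, alternating steps +9, −1, +9, −1, …: 0, 9, 8, 17, 16, 25 → 24.
V: 3, 7, 10, 17, 27, 44 → 71 (each term is the sum of the two before it).
W goes mi, fa, sol, la, ti, do → re (runs through the solfège scale do→ti).
So the next triple is (u=24 : v=71 : w=re).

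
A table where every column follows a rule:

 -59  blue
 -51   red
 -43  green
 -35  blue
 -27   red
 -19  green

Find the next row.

For the first component, +8 each step: -59, -51, -43, -35, -27, -19 → -11.
Colour: repeats blue → red → green, so blue, red, green, blue, red, green → blue.
Putting it together: -11  blue.

-11  blue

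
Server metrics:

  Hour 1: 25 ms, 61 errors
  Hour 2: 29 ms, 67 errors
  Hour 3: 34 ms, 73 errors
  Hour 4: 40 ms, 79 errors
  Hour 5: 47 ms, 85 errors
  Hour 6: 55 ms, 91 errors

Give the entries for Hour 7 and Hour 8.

64 ms, 97 errors; 74 ms, 103 errors

Ms: differences are 4, 5, 6, … (increasing by 1 each time), so 25, 29, 34, 40, 47, 55 → 64 → 74.
Errors: +6 each step; 61, 67, 73, 79, 85, 91 → 97 → 103.
Putting the parts together: 64 ms, 97 errors and then 74 ms, 103 errors.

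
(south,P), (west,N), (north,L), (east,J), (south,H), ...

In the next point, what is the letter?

F

Direction — repeats south → west → north → east: south, west, north, east, south → west.
For the letter, letters move back 2 places in the alphabet: P, N, L, J, H → F.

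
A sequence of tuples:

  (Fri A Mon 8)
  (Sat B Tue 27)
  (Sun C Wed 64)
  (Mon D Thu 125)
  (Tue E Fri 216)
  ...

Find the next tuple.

First day: runs through the weekdays Mon→Sun; Fri, Sat, Sun, Mon, Tue → Wed.
Letter: letters move forward 1 place in the alphabet; A, B, C, D, E → F.
Second day — runs through the weekdays Mon→Sun: Mon, Tue, Wed, Thu, Fri → Sat.
For the fourth coordinate, perfect cubes: 2³, 3³, 4³, …: 8, 27, 64, 125, 216 → 343.
So the next tuple is (Wed F Sat 343).

(Wed F Sat 343)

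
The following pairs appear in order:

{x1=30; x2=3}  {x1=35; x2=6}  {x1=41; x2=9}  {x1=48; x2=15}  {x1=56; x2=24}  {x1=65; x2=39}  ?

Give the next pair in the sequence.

X1: 30, 35, 41, 48, 56, 65 → 75 (differences are 5, 6, 7, … (increasing by 1 each time)).
X2: each term is the sum of the two before it, so 3, 6, 9, 15, 24, 39 → 63.
Combining the parts gives {x1=75; x2=63}.

{x1=75; x2=63}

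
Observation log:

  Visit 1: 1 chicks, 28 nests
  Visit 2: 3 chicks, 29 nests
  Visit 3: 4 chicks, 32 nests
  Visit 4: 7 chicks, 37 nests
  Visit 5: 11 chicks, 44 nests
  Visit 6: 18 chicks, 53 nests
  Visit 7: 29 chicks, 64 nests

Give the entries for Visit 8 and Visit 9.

Chicks — each term is the sum of the two before it: 1, 3, 4, 7, 11, 18, 29 → 47 → 76.
Nests goes 28, 29, 32, 37, 44, 53, 64 → 77 → 92 (differences are 1, 3, 5, … (increasing by 2 each time)).
Putting the parts together: 47 chicks, 77 nests and then 76 chicks, 92 nests.

47 chicks, 77 nests; 76 chicks, 92 nests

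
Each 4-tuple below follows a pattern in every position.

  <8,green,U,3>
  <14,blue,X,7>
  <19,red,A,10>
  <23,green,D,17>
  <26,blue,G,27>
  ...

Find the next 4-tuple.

<28,red,J,44>

For the first component, differences are 6, 5, 4, … (decreasing by 1 each time): 8, 14, 19, 23, 26 → 28.
For the colour, repeats green → blue → red: green, blue, red, green, blue → red.
Letter: letters move forward 3 places in the alphabet, wrapping Z→A; U, X, A, D, G → J.
Fourth component — each term is the sum of the two before it: 3, 7, 10, 17, 27 → 44.
Combining the parts gives <28,red,J,44>.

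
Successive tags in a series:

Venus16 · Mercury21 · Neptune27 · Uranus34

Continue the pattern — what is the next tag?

Planet goes Venus, Mercury, Neptune, Uranus → Saturn (runs backward through the planets Mercury→Neptune).
Second component goes 16, 21, 27, 34 → 42 (differences are 5, 6, 7, … (increasing by 1 each time)).
So the next tag is Saturn42.

Saturn42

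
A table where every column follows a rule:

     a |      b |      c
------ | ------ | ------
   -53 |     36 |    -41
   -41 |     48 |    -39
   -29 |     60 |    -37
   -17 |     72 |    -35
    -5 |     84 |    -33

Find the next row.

Column a goes -53, -41, -29, -17, -5 → 7 (+12 each step).
Column b goes 36, 48, 60, 72, 84 → 96 (+12 each step).
Column c — +2 each step: -41, -39, -37, -35, -33 → -31.
Putting it together: 7  96  -31.

7  96  -31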